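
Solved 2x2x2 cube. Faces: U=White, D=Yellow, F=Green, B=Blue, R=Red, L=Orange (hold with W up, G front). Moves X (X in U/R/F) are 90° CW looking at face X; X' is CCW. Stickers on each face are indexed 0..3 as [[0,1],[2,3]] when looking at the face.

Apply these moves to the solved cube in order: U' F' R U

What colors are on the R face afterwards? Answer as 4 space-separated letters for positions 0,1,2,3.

After move 1 (U'): U=WWWW F=OOGG R=GGRR B=RRBB L=BBOO
After move 2 (F'): F=OGOG U=WWGR R=YGYR D=BOYY L=BWOW
After move 3 (R): R=YYRG U=WGGG F=OOOY D=BBYR B=RRWB
After move 4 (U): U=GWGG F=YYOY R=RRRG B=BWWB L=OOOW
Query: R face = RRRG

Answer: R R R G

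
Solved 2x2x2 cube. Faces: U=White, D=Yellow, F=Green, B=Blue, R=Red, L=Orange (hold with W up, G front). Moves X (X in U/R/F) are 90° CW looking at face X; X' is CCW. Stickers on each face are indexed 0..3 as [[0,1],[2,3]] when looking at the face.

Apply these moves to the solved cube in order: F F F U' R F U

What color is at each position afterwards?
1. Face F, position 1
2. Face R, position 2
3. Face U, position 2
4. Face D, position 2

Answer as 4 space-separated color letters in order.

Answer: G G B Y

Derivation:
After move 1 (F): F=GGGG U=WWOO R=WRWR D=RRYY L=OYOY
After move 2 (F): F=GGGG U=WWYY R=OROR D=WWYY L=OROR
After move 3 (F): F=GGGG U=WWRR R=YRYR D=OOYY L=OWOW
After move 4 (U'): U=WRWR F=OWGG R=GGYR B=YRBB L=BBOW
After move 5 (R): R=YGRG U=WWWG F=OOGY D=OBYY B=RRRB
After move 6 (F): F=GOYO U=WWWB R=WGGG D=RYYY L=BOOB
After move 7 (U): U=WWBW F=WGYO R=RRGG B=BORB L=GOOB
Query 1: F[1] = G
Query 2: R[2] = G
Query 3: U[2] = B
Query 4: D[2] = Y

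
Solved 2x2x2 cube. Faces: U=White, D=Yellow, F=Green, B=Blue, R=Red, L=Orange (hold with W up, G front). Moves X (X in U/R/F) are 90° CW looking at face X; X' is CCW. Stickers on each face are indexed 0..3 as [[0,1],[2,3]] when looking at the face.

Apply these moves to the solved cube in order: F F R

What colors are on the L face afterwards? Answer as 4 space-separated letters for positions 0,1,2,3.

Answer: O R O R

Derivation:
After move 1 (F): F=GGGG U=WWOO R=WRWR D=RRYY L=OYOY
After move 2 (F): F=GGGG U=WWYY R=OROR D=WWYY L=OROR
After move 3 (R): R=OORR U=WGYG F=GWGY D=WBYB B=YBWB
Query: L face = OROR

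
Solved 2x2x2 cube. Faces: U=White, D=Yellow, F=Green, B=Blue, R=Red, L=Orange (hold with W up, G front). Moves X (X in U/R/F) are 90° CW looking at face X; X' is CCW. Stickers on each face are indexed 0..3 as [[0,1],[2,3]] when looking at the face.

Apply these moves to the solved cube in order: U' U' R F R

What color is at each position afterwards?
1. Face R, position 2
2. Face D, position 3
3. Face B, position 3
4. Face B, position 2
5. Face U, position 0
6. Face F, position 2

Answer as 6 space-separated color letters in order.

Answer: O W B B W Y

Derivation:
After move 1 (U'): U=WWWW F=OOGG R=GGRR B=RRBB L=BBOO
After move 2 (U'): U=WWWW F=BBGG R=OORR B=GGBB L=RROO
After move 3 (R): R=RORO U=WBWG F=BYGY D=YBYG B=WGWB
After move 4 (F): F=GBYY U=WBOR R=WOGO D=RRYG L=RYOB
After move 5 (R): R=GWOO U=WBOY F=GRYG D=RWYW B=RGBB
Query 1: R[2] = O
Query 2: D[3] = W
Query 3: B[3] = B
Query 4: B[2] = B
Query 5: U[0] = W
Query 6: F[2] = Y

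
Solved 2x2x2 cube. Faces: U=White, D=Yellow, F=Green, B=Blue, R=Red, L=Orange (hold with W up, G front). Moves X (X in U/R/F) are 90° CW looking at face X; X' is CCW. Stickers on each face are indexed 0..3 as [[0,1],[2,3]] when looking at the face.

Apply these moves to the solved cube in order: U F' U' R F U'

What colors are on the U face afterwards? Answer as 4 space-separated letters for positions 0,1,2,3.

Answer: W O W W

Derivation:
After move 1 (U): U=WWWW F=RRGG R=BBRR B=OOBB L=GGOO
After move 2 (F'): F=RGRG U=WWBR R=YBYR D=GOYY L=GWOW
After move 3 (U'): U=WRWB F=GWRG R=RGYR B=YBBB L=OOOW
After move 4 (R): R=YRRG U=WWWG F=GORY D=GBYY B=BBRB
After move 5 (F): F=RGYO U=WWWO R=WRGG D=RYYY L=OGOB
After move 6 (U'): U=WOWW F=OGYO R=RGGG B=WRRB L=BBOB
Query: U face = WOWW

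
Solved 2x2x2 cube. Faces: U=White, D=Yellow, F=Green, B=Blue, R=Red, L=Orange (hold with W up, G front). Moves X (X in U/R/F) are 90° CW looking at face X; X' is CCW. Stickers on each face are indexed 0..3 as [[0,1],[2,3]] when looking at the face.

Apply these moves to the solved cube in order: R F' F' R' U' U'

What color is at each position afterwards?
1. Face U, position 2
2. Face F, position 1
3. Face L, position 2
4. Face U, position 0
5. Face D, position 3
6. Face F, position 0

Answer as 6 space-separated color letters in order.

After move 1 (R): R=RRRR U=WGWG F=GYGY D=YBYB B=WBWB
After move 2 (F'): F=YYGG U=WGRR R=BRYR D=OOYB L=OGOW
After move 3 (F'): F=YGYG U=WGBY R=OROR D=GWYB L=OROR
After move 4 (R'): R=RROO U=WWBW F=YGYY D=GGYG B=BBWB
After move 5 (U'): U=WWWB F=ORYY R=YGOO B=RRWB L=BBOR
After move 6 (U'): U=WBWW F=BBYY R=OROO B=YGWB L=RROR
Query 1: U[2] = W
Query 2: F[1] = B
Query 3: L[2] = O
Query 4: U[0] = W
Query 5: D[3] = G
Query 6: F[0] = B

Answer: W B O W G B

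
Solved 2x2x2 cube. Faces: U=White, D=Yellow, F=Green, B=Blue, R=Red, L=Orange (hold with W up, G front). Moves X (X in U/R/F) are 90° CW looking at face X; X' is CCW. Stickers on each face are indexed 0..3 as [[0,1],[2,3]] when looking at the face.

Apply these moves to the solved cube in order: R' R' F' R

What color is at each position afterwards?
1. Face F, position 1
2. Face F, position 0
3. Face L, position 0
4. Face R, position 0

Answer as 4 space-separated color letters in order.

After move 1 (R'): R=RRRR U=WBWB F=GWGW D=YGYG B=YBYB
After move 2 (R'): R=RRRR U=WYWY F=GBGB D=YWYW B=GBGB
After move 3 (F'): F=BBGG U=WYRR R=WRYR D=OOYW L=OYOW
After move 4 (R): R=YWRR U=WBRG F=BOGW D=OGYG B=RBYB
Query 1: F[1] = O
Query 2: F[0] = B
Query 3: L[0] = O
Query 4: R[0] = Y

Answer: O B O Y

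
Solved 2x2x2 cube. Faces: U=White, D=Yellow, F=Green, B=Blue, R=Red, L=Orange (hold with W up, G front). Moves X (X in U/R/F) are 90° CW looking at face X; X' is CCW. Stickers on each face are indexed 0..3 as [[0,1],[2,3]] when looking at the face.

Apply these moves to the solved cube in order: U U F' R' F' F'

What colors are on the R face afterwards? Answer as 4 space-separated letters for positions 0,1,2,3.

Answer: W R W Y

Derivation:
After move 1 (U): U=WWWW F=RRGG R=BBRR B=OOBB L=GGOO
After move 2 (U): U=WWWW F=BBGG R=OORR B=GGBB L=RROO
After move 3 (F'): F=BGBG U=WWOR R=YOYR D=ROYY L=RWOW
After move 4 (R'): R=ORYY U=WBOG F=BWBR D=RGYG B=YGOB
After move 5 (F'): F=WRBB U=WBOY R=GRRY D=WWYG L=RGOO
After move 6 (F'): F=RBWB U=WBGR R=WRWY D=GOYG L=RYOO
Query: R face = WRWY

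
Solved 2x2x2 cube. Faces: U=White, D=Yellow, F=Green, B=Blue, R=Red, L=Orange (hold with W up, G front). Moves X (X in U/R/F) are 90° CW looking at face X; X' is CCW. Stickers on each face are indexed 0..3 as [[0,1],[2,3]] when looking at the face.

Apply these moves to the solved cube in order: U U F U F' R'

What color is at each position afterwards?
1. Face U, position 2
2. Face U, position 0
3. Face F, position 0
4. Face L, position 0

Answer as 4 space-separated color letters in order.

Answer: G O O G

Derivation:
After move 1 (U): U=WWWW F=RRGG R=BBRR B=OOBB L=GGOO
After move 2 (U): U=WWWW F=BBGG R=OORR B=GGBB L=RROO
After move 3 (F): F=GBGB U=WWOR R=WOWR D=ROYY L=RYOY
After move 4 (U): U=OWRW F=WOGB R=GGWR B=RYBB L=GBOY
After move 5 (F'): F=OBWG U=OWGW R=OGRR D=BYYY L=GWOR
After move 6 (R'): R=GROR U=OBGR F=OWWW D=BBYG B=YYYB
Query 1: U[2] = G
Query 2: U[0] = O
Query 3: F[0] = O
Query 4: L[0] = G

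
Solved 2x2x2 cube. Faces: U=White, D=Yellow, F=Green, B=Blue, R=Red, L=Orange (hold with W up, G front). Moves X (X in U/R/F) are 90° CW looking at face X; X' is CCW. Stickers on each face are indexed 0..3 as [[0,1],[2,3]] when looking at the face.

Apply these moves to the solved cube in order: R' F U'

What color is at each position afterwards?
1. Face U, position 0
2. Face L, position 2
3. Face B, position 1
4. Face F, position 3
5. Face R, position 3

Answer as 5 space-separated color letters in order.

After move 1 (R'): R=RRRR U=WBWB F=GWGW D=YGYG B=YBYB
After move 2 (F): F=GGWW U=WBOO R=WRBR D=RRYG L=OYOG
After move 3 (U'): U=BOWO F=OYWW R=GGBR B=WRYB L=YBOG
Query 1: U[0] = B
Query 2: L[2] = O
Query 3: B[1] = R
Query 4: F[3] = W
Query 5: R[3] = R

Answer: B O R W R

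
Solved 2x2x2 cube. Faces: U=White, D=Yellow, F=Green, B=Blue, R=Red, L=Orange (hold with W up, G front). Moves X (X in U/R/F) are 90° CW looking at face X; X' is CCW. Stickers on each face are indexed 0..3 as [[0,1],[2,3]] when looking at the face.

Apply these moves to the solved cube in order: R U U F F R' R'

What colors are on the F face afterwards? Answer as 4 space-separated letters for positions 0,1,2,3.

Answer: Y W B G

Derivation:
After move 1 (R): R=RRRR U=WGWG F=GYGY D=YBYB B=WBWB
After move 2 (U): U=WWGG F=RRGY R=WBRR B=OOWB L=GYOO
After move 3 (U): U=GWGW F=WBGY R=OORR B=GYWB L=RROO
After move 4 (F): F=GWYB U=GWOR R=GOWR D=ROYB L=RYOB
After move 5 (F): F=YGBW U=GWBY R=OORR D=WGYB L=RROO
After move 6 (R'): R=OROR U=GWBG F=YWBY D=WGYW B=BYGB
After move 7 (R'): R=RROO U=GGBB F=YWBG D=WWYY B=WYGB
Query: F face = YWBG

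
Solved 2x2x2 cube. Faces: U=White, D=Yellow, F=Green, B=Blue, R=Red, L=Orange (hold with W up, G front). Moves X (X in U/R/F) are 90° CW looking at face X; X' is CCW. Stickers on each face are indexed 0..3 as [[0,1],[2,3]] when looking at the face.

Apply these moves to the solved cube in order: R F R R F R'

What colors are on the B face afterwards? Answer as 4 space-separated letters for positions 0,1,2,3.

Answer: O B R B

Derivation:
After move 1 (R): R=RRRR U=WGWG F=GYGY D=YBYB B=WBWB
After move 2 (F): F=GGYY U=WGOO R=WRGR D=RRYB L=OYOB
After move 3 (R): R=GWRR U=WGOY F=GRYB D=RWYW B=OBGB
After move 4 (R): R=RGRW U=WROB F=GWYW D=RGYO B=YBGB
After move 5 (F): F=YGWW U=WRBY R=OGBW D=RRYO L=OROG
After move 6 (R'): R=GWOB U=WGBY F=YRWY D=RGYW B=OBRB
Query: B face = OBRB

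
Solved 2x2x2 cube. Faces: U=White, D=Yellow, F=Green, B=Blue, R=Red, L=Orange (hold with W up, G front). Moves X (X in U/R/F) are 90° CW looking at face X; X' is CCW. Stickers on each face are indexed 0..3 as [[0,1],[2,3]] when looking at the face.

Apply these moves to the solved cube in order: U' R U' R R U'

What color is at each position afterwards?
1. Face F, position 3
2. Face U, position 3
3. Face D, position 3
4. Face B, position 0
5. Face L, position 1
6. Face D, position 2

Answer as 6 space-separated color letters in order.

Answer: R W W G G Y

Derivation:
After move 1 (U'): U=WWWW F=OOGG R=GGRR B=RRBB L=BBOO
After move 2 (R): R=RGRG U=WOWG F=OYGY D=YBYR B=WRWB
After move 3 (U'): U=OGWW F=BBGY R=OYRG B=RGWB L=WROO
After move 4 (R): R=ROGY U=OBWY F=BBGR D=YWYR B=WGGB
After move 5 (R): R=GRYO U=OBWR F=BWGR D=YGYW B=YGBB
After move 6 (U'): U=BROW F=WRGR R=BWYO B=GRBB L=YGOO
Query 1: F[3] = R
Query 2: U[3] = W
Query 3: D[3] = W
Query 4: B[0] = G
Query 5: L[1] = G
Query 6: D[2] = Y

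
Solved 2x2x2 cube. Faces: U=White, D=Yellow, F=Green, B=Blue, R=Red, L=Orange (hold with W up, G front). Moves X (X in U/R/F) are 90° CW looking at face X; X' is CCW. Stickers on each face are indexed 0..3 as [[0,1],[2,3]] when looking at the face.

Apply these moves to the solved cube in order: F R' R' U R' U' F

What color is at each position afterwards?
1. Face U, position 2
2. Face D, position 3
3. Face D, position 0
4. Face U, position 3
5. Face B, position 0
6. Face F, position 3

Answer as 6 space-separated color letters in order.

Answer: Y B G Y B B

Derivation:
After move 1 (F): F=GGGG U=WWOO R=WRWR D=RRYY L=OYOY
After move 2 (R'): R=RRWW U=WBOB F=GWGO D=RGYG B=YBRB
After move 3 (R'): R=RWRW U=WROY F=GBGB D=RWYO B=GBGB
After move 4 (U): U=OWYR F=RWGB R=GBRW B=OYGB L=GBOY
After move 5 (R'): R=BWGR U=OGYO F=RWGR D=RWYB B=OYWB
After move 6 (U'): U=GOOY F=GBGR R=RWGR B=BWWB L=OYOY
After move 7 (F): F=GGRB U=GOYY R=OWYR D=GRYB L=OROW
Query 1: U[2] = Y
Query 2: D[3] = B
Query 3: D[0] = G
Query 4: U[3] = Y
Query 5: B[0] = B
Query 6: F[3] = B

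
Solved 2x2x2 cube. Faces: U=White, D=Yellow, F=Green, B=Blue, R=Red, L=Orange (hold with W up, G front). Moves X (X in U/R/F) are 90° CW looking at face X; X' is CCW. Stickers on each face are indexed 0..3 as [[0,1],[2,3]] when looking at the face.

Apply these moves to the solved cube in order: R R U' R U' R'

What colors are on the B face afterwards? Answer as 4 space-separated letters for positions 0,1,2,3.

Answer: R G G B

Derivation:
After move 1 (R): R=RRRR U=WGWG F=GYGY D=YBYB B=WBWB
After move 2 (R): R=RRRR U=WYWY F=GBGB D=YWYW B=GBGB
After move 3 (U'): U=YYWW F=OOGB R=GBRR B=RRGB L=GBOO
After move 4 (R): R=RGRB U=YOWB F=OWGW D=YGYR B=WRYB
After move 5 (U'): U=OBYW F=GBGW R=OWRB B=RGYB L=WROO
After move 6 (R'): R=WBOR U=OYYR F=GBGW D=YBYW B=RGGB
Query: B face = RGGB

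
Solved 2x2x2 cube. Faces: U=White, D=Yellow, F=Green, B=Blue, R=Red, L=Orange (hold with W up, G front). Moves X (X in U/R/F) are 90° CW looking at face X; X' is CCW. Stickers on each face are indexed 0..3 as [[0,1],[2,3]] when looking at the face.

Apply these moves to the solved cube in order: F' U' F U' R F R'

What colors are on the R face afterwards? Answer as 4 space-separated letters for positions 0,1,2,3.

After move 1 (F'): F=GGGG U=WWRR R=YRYR D=OOYY L=OWOW
After move 2 (U'): U=WRWR F=OWGG R=GGYR B=YRBB L=BBOW
After move 3 (F): F=GOGW U=WRWB R=WGRR D=YGYY L=BOOO
After move 4 (U'): U=RBWW F=BOGW R=GORR B=WGBB L=YROO
After move 5 (R): R=RGRO U=ROWW F=BGGY D=YBYW B=WGBB
After move 6 (F): F=GBYG U=ROOR R=WGWO D=RRYW L=YYOB
After move 7 (R'): R=GOWW U=RBOW F=GOYR D=RBYG B=WGRB
Query: R face = GOWW

Answer: G O W W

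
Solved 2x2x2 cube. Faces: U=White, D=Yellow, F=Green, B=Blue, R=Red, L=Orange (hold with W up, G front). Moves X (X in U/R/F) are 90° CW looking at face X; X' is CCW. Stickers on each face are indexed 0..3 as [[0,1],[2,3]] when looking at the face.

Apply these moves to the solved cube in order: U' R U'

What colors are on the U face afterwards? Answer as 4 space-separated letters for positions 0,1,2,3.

Answer: O G W W

Derivation:
After move 1 (U'): U=WWWW F=OOGG R=GGRR B=RRBB L=BBOO
After move 2 (R): R=RGRG U=WOWG F=OYGY D=YBYR B=WRWB
After move 3 (U'): U=OGWW F=BBGY R=OYRG B=RGWB L=WROO
Query: U face = OGWW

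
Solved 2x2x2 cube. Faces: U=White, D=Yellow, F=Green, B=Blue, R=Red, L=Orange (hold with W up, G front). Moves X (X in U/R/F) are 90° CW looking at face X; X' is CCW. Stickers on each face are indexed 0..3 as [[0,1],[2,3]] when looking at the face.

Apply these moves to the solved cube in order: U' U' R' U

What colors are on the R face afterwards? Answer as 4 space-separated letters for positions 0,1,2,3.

Answer: Y G O R

Derivation:
After move 1 (U'): U=WWWW F=OOGG R=GGRR B=RRBB L=BBOO
After move 2 (U'): U=WWWW F=BBGG R=OORR B=GGBB L=RROO
After move 3 (R'): R=OROR U=WBWG F=BWGW D=YBYG B=YGYB
After move 4 (U): U=WWGB F=ORGW R=YGOR B=RRYB L=BWOO
Query: R face = YGOR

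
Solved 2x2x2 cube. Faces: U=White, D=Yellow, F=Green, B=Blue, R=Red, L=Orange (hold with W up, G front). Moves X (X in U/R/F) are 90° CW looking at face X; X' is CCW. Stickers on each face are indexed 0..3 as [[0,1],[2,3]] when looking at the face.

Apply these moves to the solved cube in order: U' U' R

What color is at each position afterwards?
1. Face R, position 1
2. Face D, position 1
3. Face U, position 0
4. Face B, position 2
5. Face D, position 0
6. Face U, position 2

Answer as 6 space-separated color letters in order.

Answer: O B W W Y W

Derivation:
After move 1 (U'): U=WWWW F=OOGG R=GGRR B=RRBB L=BBOO
After move 2 (U'): U=WWWW F=BBGG R=OORR B=GGBB L=RROO
After move 3 (R): R=RORO U=WBWG F=BYGY D=YBYG B=WGWB
Query 1: R[1] = O
Query 2: D[1] = B
Query 3: U[0] = W
Query 4: B[2] = W
Query 5: D[0] = Y
Query 6: U[2] = W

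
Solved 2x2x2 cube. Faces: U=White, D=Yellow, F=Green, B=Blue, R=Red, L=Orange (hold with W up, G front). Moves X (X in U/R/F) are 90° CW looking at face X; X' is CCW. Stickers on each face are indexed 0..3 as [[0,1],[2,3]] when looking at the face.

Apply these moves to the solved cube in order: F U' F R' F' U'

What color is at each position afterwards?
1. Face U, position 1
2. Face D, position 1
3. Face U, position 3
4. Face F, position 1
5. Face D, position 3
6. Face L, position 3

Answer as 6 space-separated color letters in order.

Answer: W R G W Y Y

Derivation:
After move 1 (F): F=GGGG U=WWOO R=WRWR D=RRYY L=OYOY
After move 2 (U'): U=WOWO F=OYGG R=GGWR B=WRBB L=BBOY
After move 3 (F): F=GOGY U=WOYB R=WGOR D=WGYY L=BROR
After move 4 (R'): R=GRWO U=WBYW F=GOGB D=WOYY B=YRGB
After move 5 (F'): F=OBGG U=WBGW R=ORWO D=RRYY L=BWOY
After move 6 (U'): U=BWWG F=BWGG R=OBWO B=ORGB L=YROY
Query 1: U[1] = W
Query 2: D[1] = R
Query 3: U[3] = G
Query 4: F[1] = W
Query 5: D[3] = Y
Query 6: L[3] = Y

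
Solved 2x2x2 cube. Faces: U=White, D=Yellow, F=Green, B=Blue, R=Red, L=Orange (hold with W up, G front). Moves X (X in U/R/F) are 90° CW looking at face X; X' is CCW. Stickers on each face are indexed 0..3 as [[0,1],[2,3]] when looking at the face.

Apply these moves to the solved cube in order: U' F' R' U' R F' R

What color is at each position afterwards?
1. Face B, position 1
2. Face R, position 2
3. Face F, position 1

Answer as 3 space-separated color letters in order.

After move 1 (U'): U=WWWW F=OOGG R=GGRR B=RRBB L=BBOO
After move 2 (F'): F=OGOG U=WWGR R=YGYR D=BOYY L=BWOW
After move 3 (R'): R=GRYY U=WBGR F=OWOR D=BGYG B=YROB
After move 4 (U'): U=BRWG F=BWOR R=OWYY B=GROB L=YROW
After move 5 (R): R=YOYW U=BWWR F=BGOG D=BOYG B=GRRB
After move 6 (F'): F=GGBO U=BWYY R=OOBW D=RWYG L=YROW
After move 7 (R): R=BOWO U=BGYO F=GWBG D=RRYG B=YRWB
Query 1: B[1] = R
Query 2: R[2] = W
Query 3: F[1] = W

Answer: R W W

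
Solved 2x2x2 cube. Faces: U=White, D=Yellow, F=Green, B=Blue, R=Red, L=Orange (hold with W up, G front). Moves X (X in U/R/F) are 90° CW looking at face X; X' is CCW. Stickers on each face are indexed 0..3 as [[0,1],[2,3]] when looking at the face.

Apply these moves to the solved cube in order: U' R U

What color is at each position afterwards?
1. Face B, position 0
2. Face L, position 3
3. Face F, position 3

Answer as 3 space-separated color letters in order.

Answer: B O Y

Derivation:
After move 1 (U'): U=WWWW F=OOGG R=GGRR B=RRBB L=BBOO
After move 2 (R): R=RGRG U=WOWG F=OYGY D=YBYR B=WRWB
After move 3 (U): U=WWGO F=RGGY R=WRRG B=BBWB L=OYOO
Query 1: B[0] = B
Query 2: L[3] = O
Query 3: F[3] = Y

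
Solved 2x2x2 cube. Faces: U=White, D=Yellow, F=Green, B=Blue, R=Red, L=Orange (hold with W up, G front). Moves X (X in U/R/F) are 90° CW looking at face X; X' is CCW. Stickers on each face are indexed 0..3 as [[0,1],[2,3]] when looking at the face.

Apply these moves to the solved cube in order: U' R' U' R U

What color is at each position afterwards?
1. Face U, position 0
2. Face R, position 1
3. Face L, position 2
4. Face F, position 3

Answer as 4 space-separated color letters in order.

Answer: W R O G

Derivation:
After move 1 (U'): U=WWWW F=OOGG R=GGRR B=RRBB L=BBOO
After move 2 (R'): R=GRGR U=WBWR F=OWGW D=YOYG B=YRYB
After move 3 (U'): U=BRWW F=BBGW R=OWGR B=GRYB L=YROO
After move 4 (R): R=GORW U=BBWW F=BOGG D=YYYG B=WRRB
After move 5 (U): U=WBWB F=GOGG R=WRRW B=YRRB L=BOOO
Query 1: U[0] = W
Query 2: R[1] = R
Query 3: L[2] = O
Query 4: F[3] = G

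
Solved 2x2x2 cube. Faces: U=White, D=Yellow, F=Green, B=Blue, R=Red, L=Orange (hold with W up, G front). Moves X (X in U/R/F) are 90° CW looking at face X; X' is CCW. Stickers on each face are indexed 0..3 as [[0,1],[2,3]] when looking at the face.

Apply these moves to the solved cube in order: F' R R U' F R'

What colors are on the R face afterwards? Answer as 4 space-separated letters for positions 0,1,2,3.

Answer: B Y W R

Derivation:
After move 1 (F'): F=GGGG U=WWRR R=YRYR D=OOYY L=OWOW
After move 2 (R): R=YYRR U=WGRG F=GOGY D=OBYB B=RBWB
After move 3 (R): R=RYRY U=WORY F=GBGB D=OWYR B=GBGB
After move 4 (U'): U=OYWR F=OWGB R=GBRY B=RYGB L=GBOW
After move 5 (F): F=GOBW U=OYWB R=WBRY D=RGYR L=GOOW
After move 6 (R'): R=BYWR U=OGWR F=GYBB D=ROYW B=RYGB
Query: R face = BYWR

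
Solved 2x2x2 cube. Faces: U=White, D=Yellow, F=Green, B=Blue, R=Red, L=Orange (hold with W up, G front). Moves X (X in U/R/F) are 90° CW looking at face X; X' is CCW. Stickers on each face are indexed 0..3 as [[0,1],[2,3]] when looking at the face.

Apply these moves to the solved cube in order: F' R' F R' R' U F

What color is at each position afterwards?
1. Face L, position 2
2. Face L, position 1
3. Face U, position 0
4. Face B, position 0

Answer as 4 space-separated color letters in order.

After move 1 (F'): F=GGGG U=WWRR R=YRYR D=OOYY L=OWOW
After move 2 (R'): R=RRYY U=WBRB F=GWGR D=OGYG B=YBOB
After move 3 (F): F=GGRW U=WBWW R=RRBY D=YRYG L=OOOG
After move 4 (R'): R=RYRB U=WOWY F=GBRW D=YGYW B=GBRB
After move 5 (R'): R=YBRR U=WRWG F=GORY D=YBYW B=WBGB
After move 6 (U): U=WWGR F=YBRY R=WBRR B=OOGB L=GOOG
After move 7 (F): F=RYYB U=WWGO R=GBRR D=RWYW L=GYOB
Query 1: L[2] = O
Query 2: L[1] = Y
Query 3: U[0] = W
Query 4: B[0] = O

Answer: O Y W O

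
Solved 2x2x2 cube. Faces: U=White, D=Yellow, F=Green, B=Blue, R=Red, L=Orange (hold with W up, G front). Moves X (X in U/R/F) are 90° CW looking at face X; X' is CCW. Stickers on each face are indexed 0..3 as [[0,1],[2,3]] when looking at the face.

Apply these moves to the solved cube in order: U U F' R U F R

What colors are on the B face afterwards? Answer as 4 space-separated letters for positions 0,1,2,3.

After move 1 (U): U=WWWW F=RRGG R=BBRR B=OOBB L=GGOO
After move 2 (U): U=WWWW F=BBGG R=OORR B=GGBB L=RROO
After move 3 (F'): F=BGBG U=WWOR R=YOYR D=ROYY L=RWOW
After move 4 (R): R=YYRO U=WGOG F=BOBY D=RBYG B=RGWB
After move 5 (U): U=OWGG F=YYBY R=RGRO B=RWWB L=BOOW
After move 6 (F): F=BYYY U=OWWO R=GGGO D=RRYG L=BROB
After move 7 (R): R=GGOG U=OYWY F=BRYG D=RWYR B=OWWB
Query: B face = OWWB

Answer: O W W B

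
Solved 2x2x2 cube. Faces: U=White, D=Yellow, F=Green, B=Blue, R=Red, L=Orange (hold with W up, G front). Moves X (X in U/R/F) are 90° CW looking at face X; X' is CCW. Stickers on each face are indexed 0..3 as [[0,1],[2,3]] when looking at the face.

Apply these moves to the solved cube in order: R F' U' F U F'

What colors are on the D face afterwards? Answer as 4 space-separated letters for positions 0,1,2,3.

After move 1 (R): R=RRRR U=WGWG F=GYGY D=YBYB B=WBWB
After move 2 (F'): F=YYGG U=WGRR R=BRYR D=OOYB L=OGOW
After move 3 (U'): U=GRWR F=OGGG R=YYYR B=BRWB L=WBOW
After move 4 (F): F=GOGG U=GRWB R=WYRR D=YYYB L=WOOO
After move 5 (U): U=WGBR F=WYGG R=BRRR B=WOWB L=GOOO
After move 6 (F'): F=YGWG U=WGBR R=YRYR D=OOYB L=GROB
Query: D face = OOYB

Answer: O O Y B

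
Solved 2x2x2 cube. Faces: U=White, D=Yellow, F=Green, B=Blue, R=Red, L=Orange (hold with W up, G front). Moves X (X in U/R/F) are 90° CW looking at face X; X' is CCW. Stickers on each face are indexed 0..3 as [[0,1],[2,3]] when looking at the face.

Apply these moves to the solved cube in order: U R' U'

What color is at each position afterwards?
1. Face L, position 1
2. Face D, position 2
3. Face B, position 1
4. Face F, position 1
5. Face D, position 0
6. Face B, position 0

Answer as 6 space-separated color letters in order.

After move 1 (U): U=WWWW F=RRGG R=BBRR B=OOBB L=GGOO
After move 2 (R'): R=BRBR U=WBWO F=RWGW D=YRYG B=YOYB
After move 3 (U'): U=BOWW F=GGGW R=RWBR B=BRYB L=YOOO
Query 1: L[1] = O
Query 2: D[2] = Y
Query 3: B[1] = R
Query 4: F[1] = G
Query 5: D[0] = Y
Query 6: B[0] = B

Answer: O Y R G Y B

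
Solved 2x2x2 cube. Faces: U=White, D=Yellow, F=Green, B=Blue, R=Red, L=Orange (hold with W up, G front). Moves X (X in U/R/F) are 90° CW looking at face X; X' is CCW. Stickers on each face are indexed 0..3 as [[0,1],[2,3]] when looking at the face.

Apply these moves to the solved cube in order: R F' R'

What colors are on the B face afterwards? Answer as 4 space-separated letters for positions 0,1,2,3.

After move 1 (R): R=RRRR U=WGWG F=GYGY D=YBYB B=WBWB
After move 2 (F'): F=YYGG U=WGRR R=BRYR D=OOYB L=OGOW
After move 3 (R'): R=RRBY U=WWRW F=YGGR D=OYYG B=BBOB
Query: B face = BBOB

Answer: B B O B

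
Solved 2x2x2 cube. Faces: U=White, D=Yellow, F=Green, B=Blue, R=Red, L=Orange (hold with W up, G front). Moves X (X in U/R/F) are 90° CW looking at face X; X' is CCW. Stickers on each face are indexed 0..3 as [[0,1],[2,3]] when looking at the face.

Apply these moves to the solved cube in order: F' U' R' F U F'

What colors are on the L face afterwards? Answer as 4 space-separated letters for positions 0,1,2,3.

Answer: G B O B

Derivation:
After move 1 (F'): F=GGGG U=WWRR R=YRYR D=OOYY L=OWOW
After move 2 (U'): U=WRWR F=OWGG R=GGYR B=YRBB L=BBOW
After move 3 (R'): R=GRGY U=WBWY F=ORGR D=OWYG B=YROB
After move 4 (F): F=GORR U=WBWB R=WRYY D=GGYG L=BOOW
After move 5 (U): U=WWBB F=WRRR R=YRYY B=BOOB L=GOOW
After move 6 (F'): F=RRWR U=WWYY R=GRGY D=OWYG L=GBOB
Query: L face = GBOB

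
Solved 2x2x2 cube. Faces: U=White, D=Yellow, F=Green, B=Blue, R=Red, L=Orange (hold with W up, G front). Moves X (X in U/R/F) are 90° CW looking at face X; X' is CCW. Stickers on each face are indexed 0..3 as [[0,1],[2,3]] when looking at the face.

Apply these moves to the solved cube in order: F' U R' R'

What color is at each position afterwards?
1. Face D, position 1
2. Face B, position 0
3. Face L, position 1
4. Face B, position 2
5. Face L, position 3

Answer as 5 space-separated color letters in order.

After move 1 (F'): F=GGGG U=WWRR R=YRYR D=OOYY L=OWOW
After move 2 (U): U=RWRW F=YRGG R=BBYR B=OWBB L=GGOW
After move 3 (R'): R=BRBY U=RBRO F=YWGW D=ORYG B=YWOB
After move 4 (R'): R=RYBB U=RORY F=YBGO D=OWYW B=GWRB
Query 1: D[1] = W
Query 2: B[0] = G
Query 3: L[1] = G
Query 4: B[2] = R
Query 5: L[3] = W

Answer: W G G R W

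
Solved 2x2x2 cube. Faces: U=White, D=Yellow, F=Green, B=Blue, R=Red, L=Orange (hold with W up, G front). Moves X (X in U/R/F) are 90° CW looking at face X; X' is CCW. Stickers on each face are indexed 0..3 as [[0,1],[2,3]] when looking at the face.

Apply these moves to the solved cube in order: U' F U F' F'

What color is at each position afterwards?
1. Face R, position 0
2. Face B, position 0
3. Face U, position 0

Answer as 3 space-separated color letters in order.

After move 1 (U'): U=WWWW F=OOGG R=GGRR B=RRBB L=BBOO
After move 2 (F): F=GOGO U=WWOB R=WGWR D=RGYY L=BYOY
After move 3 (U): U=OWBW F=WGGO R=RRWR B=BYBB L=GOOY
After move 4 (F'): F=GOWG U=OWRW R=GRRR D=OYYY L=GWOB
After move 5 (F'): F=OGGW U=OWGR R=YROR D=WBYY L=GWOR
Query 1: R[0] = Y
Query 2: B[0] = B
Query 3: U[0] = O

Answer: Y B O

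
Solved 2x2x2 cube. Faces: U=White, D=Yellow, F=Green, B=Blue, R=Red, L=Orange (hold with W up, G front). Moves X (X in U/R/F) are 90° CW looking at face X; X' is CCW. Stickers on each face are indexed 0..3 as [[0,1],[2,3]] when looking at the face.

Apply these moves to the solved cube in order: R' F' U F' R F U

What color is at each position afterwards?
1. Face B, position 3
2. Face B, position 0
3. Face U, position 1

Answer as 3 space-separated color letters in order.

After move 1 (R'): R=RRRR U=WBWB F=GWGW D=YGYG B=YBYB
After move 2 (F'): F=WWGG U=WBRR R=GRYR D=OOYG L=OBOW
After move 3 (U): U=RWRB F=GRGG R=YBYR B=OBYB L=WWOW
After move 4 (F'): F=RGGG U=RWYY R=OBOR D=WWYG L=WBOR
After move 5 (R): R=OORB U=RGYG F=RWGG D=WYYO B=YBWB
After move 6 (F): F=GRGW U=RGRB R=YOGB D=ROYO L=WWOY
After move 7 (U): U=RRBG F=YOGW R=YBGB B=WWWB L=GROY
Query 1: B[3] = B
Query 2: B[0] = W
Query 3: U[1] = R

Answer: B W R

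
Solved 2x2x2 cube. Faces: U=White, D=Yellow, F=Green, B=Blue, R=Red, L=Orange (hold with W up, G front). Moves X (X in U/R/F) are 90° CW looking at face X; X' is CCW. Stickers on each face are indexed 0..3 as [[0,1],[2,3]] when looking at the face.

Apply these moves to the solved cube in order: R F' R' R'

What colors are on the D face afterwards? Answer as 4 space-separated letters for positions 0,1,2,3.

Answer: O G Y R

Derivation:
After move 1 (R): R=RRRR U=WGWG F=GYGY D=YBYB B=WBWB
After move 2 (F'): F=YYGG U=WGRR R=BRYR D=OOYB L=OGOW
After move 3 (R'): R=RRBY U=WWRW F=YGGR D=OYYG B=BBOB
After move 4 (R'): R=RYRB U=WORB F=YWGW D=OGYR B=GBYB
Query: D face = OGYR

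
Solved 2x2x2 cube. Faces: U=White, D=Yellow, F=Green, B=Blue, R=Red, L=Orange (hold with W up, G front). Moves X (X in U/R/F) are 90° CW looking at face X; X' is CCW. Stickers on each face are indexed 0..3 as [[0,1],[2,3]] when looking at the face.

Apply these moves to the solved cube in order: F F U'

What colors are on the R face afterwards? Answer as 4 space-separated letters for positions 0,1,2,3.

Answer: G G O R

Derivation:
After move 1 (F): F=GGGG U=WWOO R=WRWR D=RRYY L=OYOY
After move 2 (F): F=GGGG U=WWYY R=OROR D=WWYY L=OROR
After move 3 (U'): U=WYWY F=ORGG R=GGOR B=ORBB L=BBOR
Query: R face = GGOR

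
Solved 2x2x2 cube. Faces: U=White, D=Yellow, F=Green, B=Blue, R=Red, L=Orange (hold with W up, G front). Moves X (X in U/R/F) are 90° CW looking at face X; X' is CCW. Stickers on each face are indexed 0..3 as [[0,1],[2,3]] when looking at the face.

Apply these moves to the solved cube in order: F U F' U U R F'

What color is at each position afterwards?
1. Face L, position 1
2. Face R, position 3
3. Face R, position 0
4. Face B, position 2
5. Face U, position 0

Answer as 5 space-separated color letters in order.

After move 1 (F): F=GGGG U=WWOO R=WRWR D=RRYY L=OYOY
After move 2 (U): U=OWOW F=WRGG R=BBWR B=OYBB L=GGOY
After move 3 (F'): F=RGWG U=OWBW R=RBRR D=GYYY L=GWOO
After move 4 (U): U=BOWW F=RBWG R=OYRR B=GWBB L=RGOO
After move 5 (U): U=WBWO F=OYWG R=GWRR B=RGBB L=RBOO
After move 6 (R): R=RGRW U=WYWG F=OYWY D=GBYR B=OGBB
After move 7 (F'): F=YYOW U=WYRR R=BGGW D=BOYR L=RGOW
Query 1: L[1] = G
Query 2: R[3] = W
Query 3: R[0] = B
Query 4: B[2] = B
Query 5: U[0] = W

Answer: G W B B W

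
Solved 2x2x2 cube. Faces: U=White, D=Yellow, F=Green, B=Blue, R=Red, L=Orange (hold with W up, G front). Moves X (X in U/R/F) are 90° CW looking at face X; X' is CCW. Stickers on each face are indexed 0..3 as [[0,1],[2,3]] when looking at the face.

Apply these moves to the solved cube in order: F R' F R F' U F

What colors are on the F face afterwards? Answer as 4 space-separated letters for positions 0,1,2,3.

Answer: G R O O

Derivation:
After move 1 (F): F=GGGG U=WWOO R=WRWR D=RRYY L=OYOY
After move 2 (R'): R=RRWW U=WBOB F=GWGO D=RGYG B=YBRB
After move 3 (F): F=GGOW U=WBYY R=ORBW D=WRYG L=OROG
After move 4 (R): R=BOWR U=WGYW F=GROG D=WRYY B=YBBB
After move 5 (F'): F=RGGO U=WGBW R=ROWR D=RGYY L=OWOY
After move 6 (U): U=BWWG F=ROGO R=YBWR B=OWBB L=RGOY
After move 7 (F): F=GROO U=BWYG R=WBGR D=WYYY L=RROG
Query: F face = GROO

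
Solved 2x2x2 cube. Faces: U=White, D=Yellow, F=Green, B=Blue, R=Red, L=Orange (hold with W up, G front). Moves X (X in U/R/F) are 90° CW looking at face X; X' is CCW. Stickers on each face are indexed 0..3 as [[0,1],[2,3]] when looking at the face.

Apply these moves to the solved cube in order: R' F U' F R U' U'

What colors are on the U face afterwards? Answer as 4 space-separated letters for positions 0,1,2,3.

After move 1 (R'): R=RRRR U=WBWB F=GWGW D=YGYG B=YBYB
After move 2 (F): F=GGWW U=WBOO R=WRBR D=RRYG L=OYOG
After move 3 (U'): U=BOWO F=OYWW R=GGBR B=WRYB L=YBOG
After move 4 (F): F=WOWY U=BOGB R=WGOR D=BGYG L=YROR
After move 5 (R): R=OWRG U=BOGY F=WGWG D=BYYW B=BROB
After move 6 (U'): U=OYBG F=YRWG R=WGRG B=OWOB L=BROR
After move 7 (U'): U=YGOB F=BRWG R=YRRG B=WGOB L=OWOR
Query: U face = YGOB

Answer: Y G O B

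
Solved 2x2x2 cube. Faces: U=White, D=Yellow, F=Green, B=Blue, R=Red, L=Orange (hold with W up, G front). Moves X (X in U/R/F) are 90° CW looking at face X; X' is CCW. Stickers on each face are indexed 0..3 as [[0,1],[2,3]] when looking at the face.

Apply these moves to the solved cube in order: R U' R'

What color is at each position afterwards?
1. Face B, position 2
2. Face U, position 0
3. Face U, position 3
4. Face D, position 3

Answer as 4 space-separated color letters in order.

Answer: B G R Y

Derivation:
After move 1 (R): R=RRRR U=WGWG F=GYGY D=YBYB B=WBWB
After move 2 (U'): U=GGWW F=OOGY R=GYRR B=RRWB L=WBOO
After move 3 (R'): R=YRGR U=GWWR F=OGGW D=YOYY B=BRBB
Query 1: B[2] = B
Query 2: U[0] = G
Query 3: U[3] = R
Query 4: D[3] = Y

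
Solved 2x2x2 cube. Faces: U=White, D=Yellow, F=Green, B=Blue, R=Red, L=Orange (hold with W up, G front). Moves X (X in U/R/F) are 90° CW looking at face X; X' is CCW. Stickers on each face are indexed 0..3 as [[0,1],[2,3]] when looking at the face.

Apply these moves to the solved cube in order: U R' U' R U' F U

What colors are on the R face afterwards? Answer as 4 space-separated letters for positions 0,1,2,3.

Answer: B R W W

Derivation:
After move 1 (U): U=WWWW F=RRGG R=BBRR B=OOBB L=GGOO
After move 2 (R'): R=BRBR U=WBWO F=RWGW D=YRYG B=YOYB
After move 3 (U'): U=BOWW F=GGGW R=RWBR B=BRYB L=YOOO
After move 4 (R): R=BRRW U=BGWW F=GRGG D=YYYB B=WROB
After move 5 (U'): U=GWBW F=YOGG R=GRRW B=BROB L=WROO
After move 6 (F): F=GYGO U=GWOR R=BRWW D=RGYB L=WYOY
After move 7 (U): U=OGRW F=BRGO R=BRWW B=WYOB L=GYOY
Query: R face = BRWW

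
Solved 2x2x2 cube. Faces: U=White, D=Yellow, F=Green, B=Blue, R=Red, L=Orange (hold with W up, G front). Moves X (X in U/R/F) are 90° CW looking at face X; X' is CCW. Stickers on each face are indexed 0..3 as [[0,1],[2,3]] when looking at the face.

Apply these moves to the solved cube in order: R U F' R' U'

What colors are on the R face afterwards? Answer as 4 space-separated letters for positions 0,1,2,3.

After move 1 (R): R=RRRR U=WGWG F=GYGY D=YBYB B=WBWB
After move 2 (U): U=WWGG F=RRGY R=WBRR B=OOWB L=GYOO
After move 3 (F'): F=RYRG U=WWWR R=BBYR D=YOYB L=GGOG
After move 4 (R'): R=BRBY U=WWWO F=RWRR D=YYYG B=BOOB
After move 5 (U'): U=WOWW F=GGRR R=RWBY B=BROB L=BOOG
Query: R face = RWBY

Answer: R W B Y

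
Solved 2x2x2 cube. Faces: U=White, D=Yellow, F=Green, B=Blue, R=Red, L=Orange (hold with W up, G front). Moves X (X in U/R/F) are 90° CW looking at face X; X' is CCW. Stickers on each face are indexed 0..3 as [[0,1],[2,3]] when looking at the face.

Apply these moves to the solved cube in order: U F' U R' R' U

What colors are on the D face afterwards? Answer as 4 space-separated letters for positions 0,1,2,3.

Answer: G W Y W

Derivation:
After move 1 (U): U=WWWW F=RRGG R=BBRR B=OOBB L=GGOO
After move 2 (F'): F=RGRG U=WWBR R=YBYR D=GOYY L=GWOW
After move 3 (U): U=BWRW F=YBRG R=OOYR B=GWBB L=RGOW
After move 4 (R'): R=OROY U=BBRG F=YWRW D=GBYG B=YWOB
After move 5 (R'): R=RYOO U=BORY F=YBRG D=GWYW B=GWBB
After move 6 (U): U=RBYO F=RYRG R=GWOO B=RGBB L=YBOW
Query: D face = GWYW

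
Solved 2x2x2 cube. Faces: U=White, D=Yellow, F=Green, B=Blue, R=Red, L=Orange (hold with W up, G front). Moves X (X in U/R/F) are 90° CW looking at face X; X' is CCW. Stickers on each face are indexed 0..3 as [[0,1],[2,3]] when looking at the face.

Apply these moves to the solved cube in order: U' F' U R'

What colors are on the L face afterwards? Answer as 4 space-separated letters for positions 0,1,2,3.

Answer: O G O W

Derivation:
After move 1 (U'): U=WWWW F=OOGG R=GGRR B=RRBB L=BBOO
After move 2 (F'): F=OGOG U=WWGR R=YGYR D=BOYY L=BWOW
After move 3 (U): U=GWRW F=YGOG R=RRYR B=BWBB L=OGOW
After move 4 (R'): R=RRRY U=GBRB F=YWOW D=BGYG B=YWOB
Query: L face = OGOW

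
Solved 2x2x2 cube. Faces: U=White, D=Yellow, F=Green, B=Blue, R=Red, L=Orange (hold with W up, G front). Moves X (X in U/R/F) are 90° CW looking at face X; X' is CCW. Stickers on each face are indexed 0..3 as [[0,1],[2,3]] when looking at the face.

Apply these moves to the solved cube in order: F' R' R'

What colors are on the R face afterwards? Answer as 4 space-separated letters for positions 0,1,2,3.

After move 1 (F'): F=GGGG U=WWRR R=YRYR D=OOYY L=OWOW
After move 2 (R'): R=RRYY U=WBRB F=GWGR D=OGYG B=YBOB
After move 3 (R'): R=RYRY U=WORY F=GBGB D=OWYR B=GBGB
Query: R face = RYRY

Answer: R Y R Y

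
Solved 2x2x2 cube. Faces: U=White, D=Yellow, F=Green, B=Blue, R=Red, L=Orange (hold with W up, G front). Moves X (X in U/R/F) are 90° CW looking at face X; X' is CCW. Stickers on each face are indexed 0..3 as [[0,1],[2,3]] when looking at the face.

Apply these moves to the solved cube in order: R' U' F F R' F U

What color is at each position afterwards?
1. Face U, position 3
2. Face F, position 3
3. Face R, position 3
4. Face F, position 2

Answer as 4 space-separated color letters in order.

After move 1 (R'): R=RRRR U=WBWB F=GWGW D=YGYG B=YBYB
After move 2 (U'): U=BBWW F=OOGW R=GWRR B=RRYB L=YBOO
After move 3 (F): F=GOWO U=BBOB R=WWWR D=RGYG L=YYOG
After move 4 (F): F=WGOO U=BBGY R=OWBR D=WWYG L=YROG
After move 5 (R'): R=WROB U=BYGR F=WBOY D=WGYO B=GRWB
After move 6 (F): F=OWYB U=BYGR R=GRRB D=OWYO L=YWOG
After move 7 (U): U=GBRY F=GRYB R=GRRB B=YWWB L=OWOG
Query 1: U[3] = Y
Query 2: F[3] = B
Query 3: R[3] = B
Query 4: F[2] = Y

Answer: Y B B Y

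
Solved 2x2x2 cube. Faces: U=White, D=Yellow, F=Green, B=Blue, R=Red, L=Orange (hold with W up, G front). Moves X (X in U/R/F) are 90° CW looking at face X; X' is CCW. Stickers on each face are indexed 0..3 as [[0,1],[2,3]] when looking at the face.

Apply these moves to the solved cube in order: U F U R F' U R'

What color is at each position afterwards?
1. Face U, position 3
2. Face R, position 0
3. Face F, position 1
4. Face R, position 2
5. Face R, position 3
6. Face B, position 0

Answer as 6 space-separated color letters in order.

Answer: G Y O W R G

Derivation:
After move 1 (U): U=WWWW F=RRGG R=BBRR B=OOBB L=GGOO
After move 2 (F): F=GRGR U=WWOG R=WBWR D=RBYY L=GYOY
After move 3 (U): U=OWGW F=WBGR R=OOWR B=GYBB L=GROY
After move 4 (R): R=WORO U=OBGR F=WBGY D=RBYG B=WYWB
After move 5 (F'): F=BYWG U=OBWR R=BORO D=RYYG L=GROG
After move 6 (U): U=WORB F=BOWG R=WYRO B=GRWB L=BYOG
After move 7 (R'): R=YOWR U=WWRG F=BOWB D=ROYG B=GRYB
Query 1: U[3] = G
Query 2: R[0] = Y
Query 3: F[1] = O
Query 4: R[2] = W
Query 5: R[3] = R
Query 6: B[0] = G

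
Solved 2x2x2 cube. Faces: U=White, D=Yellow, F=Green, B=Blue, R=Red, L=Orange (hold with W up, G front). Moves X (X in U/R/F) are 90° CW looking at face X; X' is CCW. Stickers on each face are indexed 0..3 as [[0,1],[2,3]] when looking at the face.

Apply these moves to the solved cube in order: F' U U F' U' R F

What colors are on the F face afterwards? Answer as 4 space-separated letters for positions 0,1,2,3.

Answer: B Y Y W

Derivation:
After move 1 (F'): F=GGGG U=WWRR R=YRYR D=OOYY L=OWOW
After move 2 (U): U=RWRW F=YRGG R=BBYR B=OWBB L=GGOW
After move 3 (U): U=RRWW F=BBGG R=OWYR B=GGBB L=YROW
After move 4 (F'): F=BGBG U=RROY R=OWOR D=RWYY L=YWOW
After move 5 (U'): U=RYRO F=YWBG R=BGOR B=OWBB L=GGOW
After move 6 (R): R=OBRG U=RWRG F=YWBY D=RBYO B=OWYB
After move 7 (F): F=BYYW U=RWWG R=RBGG D=ROYO L=GROB
Query: F face = BYYW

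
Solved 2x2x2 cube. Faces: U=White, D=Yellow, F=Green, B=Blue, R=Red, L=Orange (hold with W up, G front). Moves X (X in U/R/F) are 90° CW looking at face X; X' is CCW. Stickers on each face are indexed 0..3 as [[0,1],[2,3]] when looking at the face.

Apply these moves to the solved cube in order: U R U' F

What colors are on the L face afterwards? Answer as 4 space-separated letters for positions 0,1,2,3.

After move 1 (U): U=WWWW F=RRGG R=BBRR B=OOBB L=GGOO
After move 2 (R): R=RBRB U=WRWG F=RYGY D=YBYO B=WOWB
After move 3 (U'): U=RGWW F=GGGY R=RYRB B=RBWB L=WOOO
After move 4 (F): F=GGYG U=RGOO R=WYWB D=RRYO L=WYOB
Query: L face = WYOB

Answer: W Y O B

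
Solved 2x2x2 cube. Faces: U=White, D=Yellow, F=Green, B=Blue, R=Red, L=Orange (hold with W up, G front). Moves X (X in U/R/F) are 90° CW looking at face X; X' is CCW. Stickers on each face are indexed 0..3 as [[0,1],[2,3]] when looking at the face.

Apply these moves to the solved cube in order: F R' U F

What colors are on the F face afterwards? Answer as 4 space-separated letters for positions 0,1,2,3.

After move 1 (F): F=GGGG U=WWOO R=WRWR D=RRYY L=OYOY
After move 2 (R'): R=RRWW U=WBOB F=GWGO D=RGYG B=YBRB
After move 3 (U): U=OWBB F=RRGO R=YBWW B=OYRB L=GWOY
After move 4 (F): F=GROR U=OWYW R=BBBW D=WYYG L=GROG
Query: F face = GROR

Answer: G R O R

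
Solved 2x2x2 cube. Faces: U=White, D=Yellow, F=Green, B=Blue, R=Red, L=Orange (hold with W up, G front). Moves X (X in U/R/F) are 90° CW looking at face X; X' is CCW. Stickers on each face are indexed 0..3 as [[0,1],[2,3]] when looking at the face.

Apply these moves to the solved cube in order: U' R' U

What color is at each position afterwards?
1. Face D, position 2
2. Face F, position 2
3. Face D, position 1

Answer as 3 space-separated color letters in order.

Answer: Y G O

Derivation:
After move 1 (U'): U=WWWW F=OOGG R=GGRR B=RRBB L=BBOO
After move 2 (R'): R=GRGR U=WBWR F=OWGW D=YOYG B=YRYB
After move 3 (U): U=WWRB F=GRGW R=YRGR B=BBYB L=OWOO
Query 1: D[2] = Y
Query 2: F[2] = G
Query 3: D[1] = O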